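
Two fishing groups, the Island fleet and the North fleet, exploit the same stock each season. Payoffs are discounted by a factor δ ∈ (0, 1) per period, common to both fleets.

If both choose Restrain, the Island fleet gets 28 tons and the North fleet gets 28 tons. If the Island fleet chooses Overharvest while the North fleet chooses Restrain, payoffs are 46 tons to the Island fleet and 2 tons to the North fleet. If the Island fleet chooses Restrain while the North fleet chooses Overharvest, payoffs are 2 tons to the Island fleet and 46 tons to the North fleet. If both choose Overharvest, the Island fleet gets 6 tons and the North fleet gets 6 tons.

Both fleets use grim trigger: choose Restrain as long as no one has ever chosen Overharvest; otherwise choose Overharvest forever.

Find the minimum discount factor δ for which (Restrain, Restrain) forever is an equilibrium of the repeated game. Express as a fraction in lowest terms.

Under grim trigger the critical discount factor is (T−C)/(T−P) with T = 46, C = 28, P = 6.
δ* = (46−28)/(46−6) = 18/40 = 9/20.

9/20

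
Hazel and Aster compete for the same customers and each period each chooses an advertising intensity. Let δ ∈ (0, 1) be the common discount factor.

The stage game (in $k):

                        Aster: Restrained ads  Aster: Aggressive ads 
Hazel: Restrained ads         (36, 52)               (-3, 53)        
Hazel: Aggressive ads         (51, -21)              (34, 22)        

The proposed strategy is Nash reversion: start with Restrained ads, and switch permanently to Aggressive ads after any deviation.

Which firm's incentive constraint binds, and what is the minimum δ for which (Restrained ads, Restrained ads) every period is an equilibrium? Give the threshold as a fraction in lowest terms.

Hazel; δ ≥ 15/17

Hazel's threshold: (51−36)/(51−34) = 15/17.
Aster's threshold: (53−52)/(53−22) = 1/31.
15/17 > 1/31, so Hazel binds and δ* = 15/17.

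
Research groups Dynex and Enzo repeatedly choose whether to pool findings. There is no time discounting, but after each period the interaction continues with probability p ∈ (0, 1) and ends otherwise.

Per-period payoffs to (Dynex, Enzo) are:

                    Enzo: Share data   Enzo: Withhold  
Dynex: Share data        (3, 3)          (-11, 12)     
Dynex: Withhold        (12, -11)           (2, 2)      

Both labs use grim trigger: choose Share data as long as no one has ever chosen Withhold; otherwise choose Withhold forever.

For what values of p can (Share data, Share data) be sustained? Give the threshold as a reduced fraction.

Expected cooperation value is 3 + p·3 + p²·3 + … = 3/(1−p); deviation gives 12 + p·2/(1−p).
3 ≥ 12(1−p) + 2p ⇒ 10p ≥ 9 ⇒ p ≥ 9/10.

9/10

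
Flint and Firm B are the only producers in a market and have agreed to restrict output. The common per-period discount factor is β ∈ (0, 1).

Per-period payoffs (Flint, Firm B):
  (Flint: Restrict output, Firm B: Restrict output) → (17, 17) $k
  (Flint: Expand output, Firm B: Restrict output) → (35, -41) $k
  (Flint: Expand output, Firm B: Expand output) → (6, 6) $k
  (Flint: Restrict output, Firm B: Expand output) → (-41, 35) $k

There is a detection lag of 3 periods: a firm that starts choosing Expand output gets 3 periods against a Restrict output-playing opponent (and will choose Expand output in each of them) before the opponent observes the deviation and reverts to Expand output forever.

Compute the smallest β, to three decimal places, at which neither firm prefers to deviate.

0.853

The best deviation is to choose Expand output for all 3 undetected periods, earning 35 each, then 6 forever once detected.
Deviation value: 35(1−β^3)/(1−β) + 6β^3/(1−β); cooperation value: 17/(1−β).
IC: 17 ≥ 35(1−β^3) + 6β^3 = 35 − 29β^3.
So β^3 ≥ 18/29, giving β ≥ (18/29)^(1/3) ≈ 0.853.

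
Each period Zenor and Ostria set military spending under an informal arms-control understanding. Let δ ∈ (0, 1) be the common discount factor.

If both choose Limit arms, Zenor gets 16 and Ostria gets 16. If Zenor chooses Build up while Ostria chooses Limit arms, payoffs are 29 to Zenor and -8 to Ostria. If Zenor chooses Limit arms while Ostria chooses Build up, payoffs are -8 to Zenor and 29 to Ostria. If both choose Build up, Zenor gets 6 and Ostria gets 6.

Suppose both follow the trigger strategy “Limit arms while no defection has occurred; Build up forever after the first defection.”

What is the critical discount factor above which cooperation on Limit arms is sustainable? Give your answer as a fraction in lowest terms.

One-period gain from deviating is 29 − 16 = 13. The loss is 16 − 6 = 10 in every subsequent period, with present value 10·δ/(1−δ).
Deviation is unprofitable when 10·δ/(1−δ) ≥ 13, i.e. δ/(1−δ) ≥ 13/10.
Equivalently δ ≥ 13/(13+10) = 13/23.

13/23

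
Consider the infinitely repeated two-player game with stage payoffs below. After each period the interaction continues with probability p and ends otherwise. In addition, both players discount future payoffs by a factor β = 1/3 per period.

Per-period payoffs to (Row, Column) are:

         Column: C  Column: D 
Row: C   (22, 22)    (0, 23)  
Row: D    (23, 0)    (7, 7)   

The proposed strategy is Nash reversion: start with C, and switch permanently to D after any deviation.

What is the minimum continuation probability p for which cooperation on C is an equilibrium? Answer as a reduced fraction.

Expected continuation weight on next period's payoff is β·p = 1/3·p, which plays the role of the discount factor.
Cooperation requires 1/3·p ≥ (23−22)/(23−7) = 1/16, hence p ≥ 3/16.

3/16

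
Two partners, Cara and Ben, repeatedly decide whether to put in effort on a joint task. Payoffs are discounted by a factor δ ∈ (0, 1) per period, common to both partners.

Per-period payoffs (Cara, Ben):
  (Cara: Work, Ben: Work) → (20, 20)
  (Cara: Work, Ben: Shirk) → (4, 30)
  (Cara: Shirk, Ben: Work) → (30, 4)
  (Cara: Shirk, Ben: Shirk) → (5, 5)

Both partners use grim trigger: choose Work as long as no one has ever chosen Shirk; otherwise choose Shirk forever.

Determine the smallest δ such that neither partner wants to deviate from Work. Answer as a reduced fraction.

Cooperation forever yields 20 each period: 20/(1−δ).
Deviating yields 30 once, then 5 forever: 30 + 5δ/(1−δ).
No profitable deviation requires 20/(1−δ) ≥ 30 + 5δ/(1−δ).
Multiplying by (1−δ): 20 ≥ 30(1−δ) + 5δ = 30 − 25δ.
So 25δ ≥ 10, i.e. δ ≥ 10/25 = 2/5.

2/5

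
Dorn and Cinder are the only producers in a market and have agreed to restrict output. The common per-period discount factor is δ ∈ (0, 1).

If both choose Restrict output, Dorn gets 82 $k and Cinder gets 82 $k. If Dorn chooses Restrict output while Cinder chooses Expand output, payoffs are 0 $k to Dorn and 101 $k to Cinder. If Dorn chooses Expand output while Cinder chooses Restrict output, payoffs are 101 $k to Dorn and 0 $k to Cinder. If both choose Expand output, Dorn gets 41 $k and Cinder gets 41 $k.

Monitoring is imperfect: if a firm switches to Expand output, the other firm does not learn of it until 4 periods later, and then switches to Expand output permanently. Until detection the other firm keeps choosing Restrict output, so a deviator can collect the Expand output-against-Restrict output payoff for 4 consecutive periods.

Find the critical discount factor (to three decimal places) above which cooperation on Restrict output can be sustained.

Deviating for the 4 undetected periods gains 101−82 = 19 per period over cooperation, then loses 82−41 = 41 per period forever once punishment starts.
Gain: 19(1 + δ + … + δ^3); loss: 41·δ^4/(1−δ).
No profitable deviation ⇔ 19(1−δ^4) ≤ 41·δ^4, i.e. δ^4 ≥ 19/(19+41) = 19/60.
Hence δ ≥ (19/60)^(1/4) ≈ 0.750.

0.750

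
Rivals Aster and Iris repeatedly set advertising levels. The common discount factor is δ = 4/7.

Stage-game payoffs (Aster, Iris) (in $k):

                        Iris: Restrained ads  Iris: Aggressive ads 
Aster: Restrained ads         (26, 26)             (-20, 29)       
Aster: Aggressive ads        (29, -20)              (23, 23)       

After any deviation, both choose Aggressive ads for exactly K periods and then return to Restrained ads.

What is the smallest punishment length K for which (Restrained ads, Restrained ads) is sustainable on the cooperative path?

3

Need Σ_{k=1}^{K} δ^k ≥ (29−26)/(26−23) = 1.0000 at δ = 4/7.
At K = 2 the sum is 0.8980 < 1.0000; at K = 3 it is 1.0845 ≥ 1.0000.
So the minimum punishment length is K = 3.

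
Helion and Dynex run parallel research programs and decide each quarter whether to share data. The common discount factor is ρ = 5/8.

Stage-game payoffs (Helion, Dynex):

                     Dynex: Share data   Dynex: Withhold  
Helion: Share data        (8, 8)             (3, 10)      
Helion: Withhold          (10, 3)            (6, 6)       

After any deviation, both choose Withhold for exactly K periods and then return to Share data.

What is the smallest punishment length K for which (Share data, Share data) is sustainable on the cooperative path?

No profitable deviation requires (8−6)(ρ+…+ρ^K) ≥ 10−8, i.e. ρ+…+ρ^K ≥ 1 ≈ 1.0000.
With ρ = 5/8, the partial sums are K=1: 0.6250, K=2: 1.0156.
K = 2 is the first length at which the sum reaches 1.0000.

2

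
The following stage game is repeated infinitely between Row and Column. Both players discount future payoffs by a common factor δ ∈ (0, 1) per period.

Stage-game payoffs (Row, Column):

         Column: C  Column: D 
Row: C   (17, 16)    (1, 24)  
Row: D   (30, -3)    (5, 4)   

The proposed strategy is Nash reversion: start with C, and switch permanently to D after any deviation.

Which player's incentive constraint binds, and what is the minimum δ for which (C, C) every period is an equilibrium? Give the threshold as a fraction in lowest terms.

Row; δ ≥ 13/25

For Row: deviation gain 30−17 = 13, per-period punishment loss 17−5 = 12. IC gives δ ≥ 13/25.
For Column: gain 8, loss 12 per period, so δ ≥ 8/20 = 2/5.
The tighter constraint is Row's, so cooperation needs δ ≥ 13/25.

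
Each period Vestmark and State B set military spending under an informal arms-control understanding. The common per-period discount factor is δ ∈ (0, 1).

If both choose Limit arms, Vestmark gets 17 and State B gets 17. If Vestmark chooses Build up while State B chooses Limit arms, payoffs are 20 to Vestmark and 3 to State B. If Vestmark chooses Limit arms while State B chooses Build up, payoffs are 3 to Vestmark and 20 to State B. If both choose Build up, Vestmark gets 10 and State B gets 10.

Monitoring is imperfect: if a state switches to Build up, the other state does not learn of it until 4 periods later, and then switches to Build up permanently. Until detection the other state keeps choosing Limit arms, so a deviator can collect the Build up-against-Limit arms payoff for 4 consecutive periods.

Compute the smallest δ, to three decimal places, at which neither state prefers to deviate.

The best deviation is to choose Build up for all 4 undetected periods, earning 20 each, then 10 forever once detected.
Deviation value: 20(1−δ^4)/(1−δ) + 10δ^4/(1−δ); cooperation value: 17/(1−δ).
IC: 17 ≥ 20(1−δ^4) + 10δ^4 = 20 − 10δ^4.
So δ^4 ≥ 3/10, giving δ ≥ (3/10)^(1/4) ≈ 0.740.

0.740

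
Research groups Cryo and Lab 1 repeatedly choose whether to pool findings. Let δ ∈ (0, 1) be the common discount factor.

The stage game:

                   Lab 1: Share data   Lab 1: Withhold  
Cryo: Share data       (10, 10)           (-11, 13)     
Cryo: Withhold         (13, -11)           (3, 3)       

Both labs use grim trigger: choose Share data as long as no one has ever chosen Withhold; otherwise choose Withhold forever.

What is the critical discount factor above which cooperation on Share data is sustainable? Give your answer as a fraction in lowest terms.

Cooperation forever yields 10 each period: 10/(1−δ).
Deviating yields 13 once, then 3 forever: 13 + 3δ/(1−δ).
No profitable deviation requires 10/(1−δ) ≥ 13 + 3δ/(1−δ).
Multiplying by (1−δ): 10 ≥ 13(1−δ) + 3δ = 13 − 10δ.
So 10δ ≥ 3, i.e. δ ≥ 3/10.

3/10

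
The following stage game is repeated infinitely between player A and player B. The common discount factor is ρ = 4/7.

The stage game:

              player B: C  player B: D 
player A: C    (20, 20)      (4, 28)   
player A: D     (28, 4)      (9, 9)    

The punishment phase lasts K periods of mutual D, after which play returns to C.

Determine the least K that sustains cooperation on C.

IC: ρ(1−ρ^K)/(1−ρ) ≥ (28−20)/(20−9) = 8/11.
With ρ = 4/7: need 1 − ρ^K ≥ 8/11·(1−4/7)/(4/7), i.e. ρ^K ≤ 0.4545.
Since (4/7)^1 = 0.5714 and (4/7)^2 = 0.3265, the smallest such K is 2.

2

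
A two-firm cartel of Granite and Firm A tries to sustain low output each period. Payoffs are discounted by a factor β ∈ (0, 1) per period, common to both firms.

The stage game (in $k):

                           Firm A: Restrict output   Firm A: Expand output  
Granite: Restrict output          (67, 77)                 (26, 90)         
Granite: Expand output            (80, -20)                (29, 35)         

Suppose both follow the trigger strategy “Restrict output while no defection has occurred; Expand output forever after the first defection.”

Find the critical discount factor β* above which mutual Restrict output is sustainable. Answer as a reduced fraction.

13/51

Granite's threshold: (80−67)/(80−29) = 13/51.
Firm A's threshold: (90−77)/(90−35) = 13/55.
13/51 > 13/55, so Granite binds and β* = 13/51.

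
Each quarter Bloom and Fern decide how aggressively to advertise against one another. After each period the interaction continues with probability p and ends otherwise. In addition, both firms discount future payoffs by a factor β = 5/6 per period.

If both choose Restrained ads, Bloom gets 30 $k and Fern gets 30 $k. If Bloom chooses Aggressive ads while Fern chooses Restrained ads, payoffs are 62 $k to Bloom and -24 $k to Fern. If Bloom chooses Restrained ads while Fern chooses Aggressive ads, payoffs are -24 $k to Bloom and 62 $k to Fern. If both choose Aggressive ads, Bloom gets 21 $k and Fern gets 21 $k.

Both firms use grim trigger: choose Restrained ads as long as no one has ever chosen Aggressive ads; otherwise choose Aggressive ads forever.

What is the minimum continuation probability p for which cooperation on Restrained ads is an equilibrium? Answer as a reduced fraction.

192/205

Expected continuation weight on next period's payoff is β·p = 5/6·p, which plays the role of the discount factor.
Cooperation requires 5/6·p ≥ (62−30)/(62−21) = 32/41, hence p ≥ 192/205.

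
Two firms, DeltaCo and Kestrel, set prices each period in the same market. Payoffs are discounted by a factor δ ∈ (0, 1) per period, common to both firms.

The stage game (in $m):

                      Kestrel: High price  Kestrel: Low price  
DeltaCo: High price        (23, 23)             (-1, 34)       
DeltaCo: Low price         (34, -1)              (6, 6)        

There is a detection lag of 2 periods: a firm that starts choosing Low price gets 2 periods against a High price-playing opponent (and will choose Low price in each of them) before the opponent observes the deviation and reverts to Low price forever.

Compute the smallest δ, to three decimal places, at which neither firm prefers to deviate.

A deviator earns 34 for 2 periods, then 6 forever; cooperating earns 23 forever. Multiplying the IC by (1−δ):
23 ≥ 34(1−δ^2) + 6δ^2, so 28·δ^2 ≥ 11 and δ^2 ≥ 11/28.
δ ≥ (11/28)^(1/2) ≈ 0.627.

0.627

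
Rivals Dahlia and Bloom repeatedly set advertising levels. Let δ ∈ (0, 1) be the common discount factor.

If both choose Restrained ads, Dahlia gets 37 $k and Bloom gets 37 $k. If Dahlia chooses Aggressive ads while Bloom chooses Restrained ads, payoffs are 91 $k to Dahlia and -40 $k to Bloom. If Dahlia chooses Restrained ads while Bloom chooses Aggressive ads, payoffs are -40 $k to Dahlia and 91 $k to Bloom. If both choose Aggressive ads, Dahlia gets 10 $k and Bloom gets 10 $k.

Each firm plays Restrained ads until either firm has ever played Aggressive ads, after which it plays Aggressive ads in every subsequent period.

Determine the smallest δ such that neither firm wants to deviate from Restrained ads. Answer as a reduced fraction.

2/3

One-period gain from deviating is 91 − 37 = 54. The loss is 37 − 10 = 27 in every subsequent period, with present value 27·δ/(1−δ).
Deviation is unprofitable when 27·δ/(1−δ) ≥ 54, i.e. δ/(1−δ) ≥ 2.
Equivalently δ ≥ 54/(54+27) = 2/3.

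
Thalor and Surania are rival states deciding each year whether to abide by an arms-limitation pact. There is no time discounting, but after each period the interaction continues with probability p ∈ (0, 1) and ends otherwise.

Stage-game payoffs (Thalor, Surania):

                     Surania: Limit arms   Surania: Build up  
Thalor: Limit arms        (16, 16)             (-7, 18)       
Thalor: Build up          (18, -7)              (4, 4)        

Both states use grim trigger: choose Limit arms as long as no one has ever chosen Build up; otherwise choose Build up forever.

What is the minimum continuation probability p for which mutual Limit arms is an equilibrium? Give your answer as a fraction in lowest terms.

With no time discounting, the continuation probability p plays the role of the discount factor.
Grim-trigger IC: 16/(1−p) ≥ 18 + 4p/(1−p) ⇒ p ≥ (18−16)/(18−4) = 1/7.

1/7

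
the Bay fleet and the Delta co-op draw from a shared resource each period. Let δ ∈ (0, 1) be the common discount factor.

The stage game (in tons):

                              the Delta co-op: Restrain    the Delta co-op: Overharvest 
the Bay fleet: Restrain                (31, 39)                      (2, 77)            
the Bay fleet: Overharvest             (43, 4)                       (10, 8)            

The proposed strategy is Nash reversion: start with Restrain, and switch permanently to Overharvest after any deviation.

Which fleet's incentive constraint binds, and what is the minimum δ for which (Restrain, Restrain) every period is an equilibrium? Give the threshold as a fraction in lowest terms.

the Delta co-op; δ ≥ 38/69

For the Bay fleet: deviation gain 43−31 = 12, per-period punishment loss 31−10 = 21. IC gives δ ≥ 12/33 = 4/11.
For the Delta co-op: gain 38, loss 31 per period, so δ ≥ 38/69.
The tighter constraint is the Delta co-op's, so cooperation needs δ ≥ 38/69.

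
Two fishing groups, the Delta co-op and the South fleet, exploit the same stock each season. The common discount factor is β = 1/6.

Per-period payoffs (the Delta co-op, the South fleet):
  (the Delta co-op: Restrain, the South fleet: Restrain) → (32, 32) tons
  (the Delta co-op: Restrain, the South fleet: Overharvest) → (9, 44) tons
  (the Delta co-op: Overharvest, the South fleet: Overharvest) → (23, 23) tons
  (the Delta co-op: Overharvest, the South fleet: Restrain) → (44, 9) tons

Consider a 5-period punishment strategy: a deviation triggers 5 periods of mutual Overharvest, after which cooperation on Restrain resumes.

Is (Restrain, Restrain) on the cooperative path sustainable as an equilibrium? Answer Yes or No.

IC: β+…+β^5 ≥ (44−32)/(32−23) = 4/3.
At β = 1/6: partial sum = 0.2000 < 1.3333. Cooperation not sustainable.

No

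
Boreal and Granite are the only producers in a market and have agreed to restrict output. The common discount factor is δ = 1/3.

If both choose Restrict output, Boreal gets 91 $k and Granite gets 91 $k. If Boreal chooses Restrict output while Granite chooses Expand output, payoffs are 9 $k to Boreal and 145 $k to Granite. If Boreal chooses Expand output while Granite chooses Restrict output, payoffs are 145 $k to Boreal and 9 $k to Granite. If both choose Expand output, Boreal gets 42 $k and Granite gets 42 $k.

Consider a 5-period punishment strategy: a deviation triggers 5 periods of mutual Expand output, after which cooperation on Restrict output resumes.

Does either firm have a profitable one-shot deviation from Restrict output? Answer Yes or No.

A one-shot deviation gives 145 now, then 42 for 5 periods, then back to 91.
Gain from deviating: (145−91) today; loss: (91−42) in each of the next 5 periods.
No-deviation condition: (91−42)(δ+…+δ^5) ≥ 145−91, i.e. δ+…+δ^5 ≥ 54/49.
At δ = 1/3: δ+…+δ^5 = 0.4979 < 1.1020.
So cooperation is not sustainable.

Yes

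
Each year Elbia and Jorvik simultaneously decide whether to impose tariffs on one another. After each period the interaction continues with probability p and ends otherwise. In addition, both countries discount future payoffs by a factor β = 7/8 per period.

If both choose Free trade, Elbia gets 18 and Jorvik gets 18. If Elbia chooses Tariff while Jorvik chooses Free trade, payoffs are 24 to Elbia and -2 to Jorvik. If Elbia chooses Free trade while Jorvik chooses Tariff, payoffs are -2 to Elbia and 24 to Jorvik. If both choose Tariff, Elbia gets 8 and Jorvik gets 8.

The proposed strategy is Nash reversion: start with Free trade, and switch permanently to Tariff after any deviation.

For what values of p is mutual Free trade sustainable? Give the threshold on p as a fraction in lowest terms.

3/7

With continuation probability p and discount β, the effective per-period discount factor is βp.
Grim-trigger IC: βp ≥ (24−18)/(24−8) = 3/8.
So p ≥ (3/8)/(7/8) = 3/7.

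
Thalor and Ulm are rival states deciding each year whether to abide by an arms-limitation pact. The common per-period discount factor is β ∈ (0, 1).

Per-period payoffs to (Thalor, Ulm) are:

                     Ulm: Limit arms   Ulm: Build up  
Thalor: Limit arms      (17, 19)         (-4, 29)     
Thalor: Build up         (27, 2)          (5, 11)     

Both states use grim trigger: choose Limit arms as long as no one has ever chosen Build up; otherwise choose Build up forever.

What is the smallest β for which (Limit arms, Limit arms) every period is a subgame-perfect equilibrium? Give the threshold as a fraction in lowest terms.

Thalor's threshold: (27−17)/(27−5) = 5/11.
Ulm's threshold: (29−19)/(29−11) = 5/9.
5/11 < 5/9, so Ulm binds and β* = 5/9.

5/9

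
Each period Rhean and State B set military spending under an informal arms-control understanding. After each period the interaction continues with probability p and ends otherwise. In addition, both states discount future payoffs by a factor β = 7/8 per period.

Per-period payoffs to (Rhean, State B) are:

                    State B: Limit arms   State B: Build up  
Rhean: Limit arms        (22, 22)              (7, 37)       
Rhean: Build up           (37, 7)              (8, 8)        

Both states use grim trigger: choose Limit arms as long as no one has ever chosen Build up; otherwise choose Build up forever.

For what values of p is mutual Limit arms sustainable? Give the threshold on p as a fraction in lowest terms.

120/203

With continuation probability p and discount β, the effective per-period discount factor is βp.
Grim-trigger IC: βp ≥ (37−22)/(37−8) = 15/29.
So p ≥ (15/29)/(7/8) = 120/203.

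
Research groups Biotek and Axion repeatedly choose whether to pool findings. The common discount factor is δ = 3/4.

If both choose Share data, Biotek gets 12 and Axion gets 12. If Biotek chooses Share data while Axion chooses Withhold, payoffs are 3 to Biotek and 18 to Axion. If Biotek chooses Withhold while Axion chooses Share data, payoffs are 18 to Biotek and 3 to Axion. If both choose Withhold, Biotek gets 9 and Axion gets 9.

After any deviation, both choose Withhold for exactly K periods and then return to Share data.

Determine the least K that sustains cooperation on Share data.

No profitable deviation requires (12−9)(δ+…+δ^K) ≥ 18−12, i.e. δ+…+δ^K ≥ 2 ≈ 2.0000.
With δ = 3/4, the partial sums are K=1: 0.7500, K=2: 1.3125, K=3: 1.7344, K=4: 2.0508.
K = 4 is the first length at which the sum reaches 2.0000.

4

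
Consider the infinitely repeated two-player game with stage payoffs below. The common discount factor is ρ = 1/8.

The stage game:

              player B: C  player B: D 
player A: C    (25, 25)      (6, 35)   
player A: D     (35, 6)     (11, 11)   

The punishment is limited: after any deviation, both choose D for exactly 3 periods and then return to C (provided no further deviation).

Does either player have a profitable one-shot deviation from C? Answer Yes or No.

Yes

A one-shot deviation gives 35 now, then 11 for 3 periods, then back to 25.
Gain from deviating: (35−25) today; loss: (25−11) in each of the next 3 periods.
No-deviation condition: (25−11)(ρ+…+ρ^3) ≥ 35−25, i.e. ρ+…+ρ^3 ≥ 5/7.
At ρ = 1/8: ρ+…+ρ^3 = 0.1426 < 0.7143.
So cooperation is not sustainable.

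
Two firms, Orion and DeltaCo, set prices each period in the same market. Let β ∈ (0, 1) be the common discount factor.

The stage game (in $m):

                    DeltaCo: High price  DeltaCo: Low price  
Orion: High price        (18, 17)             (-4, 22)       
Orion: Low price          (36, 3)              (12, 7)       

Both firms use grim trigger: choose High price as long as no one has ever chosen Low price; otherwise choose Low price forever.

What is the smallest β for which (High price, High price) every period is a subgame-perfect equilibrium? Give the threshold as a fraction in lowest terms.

Orion: cooperation gives 18 each period; deviation gives 36 once then 12 forever.
  18/(1−β) ≥ 36 + 12β/(1−β) ⇒ β ≥ 18/24 = 3/4.
DeltaCo: cooperation gives 17 each period; deviation gives 22 once then 7 forever.
  β ≥ 5/15 = 1/3.
Both must hold, so the binding constraint is Orion's: β ≥ 3/4.

3/4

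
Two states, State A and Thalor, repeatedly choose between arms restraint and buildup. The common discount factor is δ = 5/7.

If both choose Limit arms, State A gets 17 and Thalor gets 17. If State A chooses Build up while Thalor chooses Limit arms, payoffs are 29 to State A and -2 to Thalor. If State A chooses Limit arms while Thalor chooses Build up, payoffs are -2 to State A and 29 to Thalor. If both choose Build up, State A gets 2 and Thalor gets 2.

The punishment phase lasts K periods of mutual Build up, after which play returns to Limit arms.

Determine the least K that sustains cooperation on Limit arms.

2

Need Σ_{k=1}^{K} δ^k ≥ (29−17)/(17−2) = 0.8000 at δ = 5/7.
At K = 1 the sum is 0.7143 < 0.8000; at K = 2 it is 1.2245 ≥ 0.8000.
So the minimum punishment length is K = 2.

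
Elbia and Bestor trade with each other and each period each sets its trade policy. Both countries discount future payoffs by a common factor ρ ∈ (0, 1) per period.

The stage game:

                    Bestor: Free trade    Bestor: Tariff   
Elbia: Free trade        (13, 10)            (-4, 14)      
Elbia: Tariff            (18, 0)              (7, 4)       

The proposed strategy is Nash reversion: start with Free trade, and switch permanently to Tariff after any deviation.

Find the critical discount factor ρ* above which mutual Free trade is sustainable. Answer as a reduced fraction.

For Elbia: deviation gain 18−13 = 5, per-period punishment loss 13−7 = 6. IC gives ρ ≥ 5/11.
For Bestor: gain 4, loss 6 per period, so ρ ≥ 4/10 = 2/5.
The tighter constraint is Elbia's, so cooperation needs ρ ≥ 5/11.

5/11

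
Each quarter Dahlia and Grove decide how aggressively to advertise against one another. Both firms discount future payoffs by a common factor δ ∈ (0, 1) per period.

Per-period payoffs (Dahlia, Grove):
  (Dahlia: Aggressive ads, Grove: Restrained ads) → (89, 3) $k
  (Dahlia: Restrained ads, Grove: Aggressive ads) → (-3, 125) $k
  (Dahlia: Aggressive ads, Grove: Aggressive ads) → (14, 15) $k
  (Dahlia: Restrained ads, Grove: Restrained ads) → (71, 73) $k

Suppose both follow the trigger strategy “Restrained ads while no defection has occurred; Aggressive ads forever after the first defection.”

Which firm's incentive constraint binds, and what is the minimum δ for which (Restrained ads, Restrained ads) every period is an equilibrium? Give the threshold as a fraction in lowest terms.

Grove; δ ≥ 26/55

Dahlia's threshold: (89−71)/(89−14) = 6/25.
Grove's threshold: (125−73)/(125−15) = 26/55.
6/25 < 26/55, so Grove binds and δ* = 26/55.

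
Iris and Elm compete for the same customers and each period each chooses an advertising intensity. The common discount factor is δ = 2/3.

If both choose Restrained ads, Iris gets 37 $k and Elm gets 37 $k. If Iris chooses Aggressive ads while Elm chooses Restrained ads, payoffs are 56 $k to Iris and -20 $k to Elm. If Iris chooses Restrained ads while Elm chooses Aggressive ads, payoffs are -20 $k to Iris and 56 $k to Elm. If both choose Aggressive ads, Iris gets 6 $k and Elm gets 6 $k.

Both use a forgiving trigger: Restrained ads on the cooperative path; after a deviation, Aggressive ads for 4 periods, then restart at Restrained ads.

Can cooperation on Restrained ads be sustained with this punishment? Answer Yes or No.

Comparing payoff streams over the 5 periods until play realigns: cooperate → 37(1+δ+…+δ^4); deviate → 56 + 6(δ+…+δ^4).
Cooperation is sustained iff (37−6)(δ+…+δ^4) ≥ 56−37.
δ+…+δ^4 = 2/3·(1−(2/3)^4)/(1−2/3) = 1.6049, and (56−37)/(37−6) = 0.6129.
1.6049 ≥ 0.6129, so cooperation is sustainable.

Yes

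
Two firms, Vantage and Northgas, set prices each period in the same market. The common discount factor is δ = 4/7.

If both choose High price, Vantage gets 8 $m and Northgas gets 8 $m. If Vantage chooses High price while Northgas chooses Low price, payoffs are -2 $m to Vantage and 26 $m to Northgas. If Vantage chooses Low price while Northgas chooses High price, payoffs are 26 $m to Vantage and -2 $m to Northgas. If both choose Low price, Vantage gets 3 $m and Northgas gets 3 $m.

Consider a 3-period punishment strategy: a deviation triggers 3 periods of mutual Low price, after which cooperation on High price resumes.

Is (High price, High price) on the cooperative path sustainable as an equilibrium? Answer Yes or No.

No

A one-shot deviation gives 26 now, then 3 for 3 periods, then back to 8.
Gain from deviating: (26−8) today; loss: (8−3) in each of the next 3 periods.
No-deviation condition: (8−3)(δ+…+δ^3) ≥ 26−8, i.e. δ+…+δ^3 ≥ 18/5.
At δ = 4/7: δ+…+δ^3 = 1.0845 < 3.6000.
So cooperation is not sustainable.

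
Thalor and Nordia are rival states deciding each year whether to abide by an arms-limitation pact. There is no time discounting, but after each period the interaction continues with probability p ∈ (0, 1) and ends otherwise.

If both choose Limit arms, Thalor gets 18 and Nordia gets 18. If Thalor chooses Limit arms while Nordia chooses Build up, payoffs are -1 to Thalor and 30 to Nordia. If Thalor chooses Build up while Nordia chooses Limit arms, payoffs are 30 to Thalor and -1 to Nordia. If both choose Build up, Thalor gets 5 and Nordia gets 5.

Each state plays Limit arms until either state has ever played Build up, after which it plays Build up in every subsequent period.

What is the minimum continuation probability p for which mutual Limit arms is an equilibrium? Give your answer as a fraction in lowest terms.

With no time discounting, the continuation probability p plays the role of the discount factor.
Grim-trigger IC: 18/(1−p) ≥ 30 + 5p/(1−p) ⇒ p ≥ (30−18)/(30−5) = 12/25.

12/25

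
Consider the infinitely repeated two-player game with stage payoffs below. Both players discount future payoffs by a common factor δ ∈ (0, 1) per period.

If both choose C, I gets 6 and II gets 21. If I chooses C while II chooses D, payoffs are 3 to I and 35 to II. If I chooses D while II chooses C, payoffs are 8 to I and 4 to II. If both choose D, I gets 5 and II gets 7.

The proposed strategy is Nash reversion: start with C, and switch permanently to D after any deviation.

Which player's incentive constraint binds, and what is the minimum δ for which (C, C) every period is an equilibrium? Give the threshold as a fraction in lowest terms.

I; δ ≥ 2/3

I: cooperation gives 6 each period; deviation gives 8 once then 5 forever.
  6/(1−δ) ≥ 8 + 5δ/(1−δ) ⇒ δ ≥ 2/3.
II: cooperation gives 21 each period; deviation gives 35 once then 7 forever.
  δ ≥ 14/28 = 1/2.
Both must hold, so the binding constraint is I's: δ ≥ 2/3.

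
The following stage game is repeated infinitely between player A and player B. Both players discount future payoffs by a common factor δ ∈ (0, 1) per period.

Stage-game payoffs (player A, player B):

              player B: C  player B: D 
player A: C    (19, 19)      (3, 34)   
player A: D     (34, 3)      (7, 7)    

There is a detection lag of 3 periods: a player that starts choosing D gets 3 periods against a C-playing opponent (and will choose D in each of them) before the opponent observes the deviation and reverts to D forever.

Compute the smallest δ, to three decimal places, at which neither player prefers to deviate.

0.822

Deviating for the 3 undetected periods gains 34−19 = 15 per period over cooperation, then loses 19−7 = 12 per period forever once punishment starts.
Gain: 15(1 + δ + … + δ^2); loss: 12·δ^3/(1−δ).
No profitable deviation ⇔ 15(1−δ^3) ≤ 12·δ^3, i.e. δ^3 ≥ 15/(15+12) = 5/9.
Hence δ ≥ (5/9)^(1/3) ≈ 0.822.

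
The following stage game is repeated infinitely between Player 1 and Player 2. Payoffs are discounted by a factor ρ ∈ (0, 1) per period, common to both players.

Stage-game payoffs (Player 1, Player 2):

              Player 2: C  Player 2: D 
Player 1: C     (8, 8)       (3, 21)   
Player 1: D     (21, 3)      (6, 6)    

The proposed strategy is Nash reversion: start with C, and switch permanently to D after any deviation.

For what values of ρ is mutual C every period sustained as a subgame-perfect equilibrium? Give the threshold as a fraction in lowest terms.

Cooperation forever yields 8 each period: 8/(1−ρ).
Deviating yields 21 once, then 6 forever: 21 + 6ρ/(1−ρ).
No profitable deviation requires 8/(1−ρ) ≥ 21 + 6ρ/(1−ρ).
Multiplying by (1−ρ): 8 ≥ 21(1−ρ) + 6ρ = 21 − 15ρ.
So 15ρ ≥ 13, i.e. ρ ≥ 13/15.

13/15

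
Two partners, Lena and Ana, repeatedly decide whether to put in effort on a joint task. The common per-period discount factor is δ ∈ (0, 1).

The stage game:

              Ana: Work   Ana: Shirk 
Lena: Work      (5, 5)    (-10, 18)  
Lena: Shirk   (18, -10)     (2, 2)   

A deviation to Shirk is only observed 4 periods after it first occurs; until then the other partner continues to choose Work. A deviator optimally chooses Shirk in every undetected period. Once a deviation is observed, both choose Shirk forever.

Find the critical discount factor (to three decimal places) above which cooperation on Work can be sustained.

Deviating for the 4 undetected periods gains 18−5 = 13 per period over cooperation, then loses 5−2 = 3 per period forever once punishment starts.
Gain: 13(1 + δ + … + δ^3); loss: 3·δ^4/(1−δ).
No profitable deviation ⇔ 13(1−δ^4) ≤ 3·δ^4, i.e. δ^4 ≥ 13/(13+3) = 13/16.
Hence δ ≥ (13/16)^(1/4) ≈ 0.949.

0.949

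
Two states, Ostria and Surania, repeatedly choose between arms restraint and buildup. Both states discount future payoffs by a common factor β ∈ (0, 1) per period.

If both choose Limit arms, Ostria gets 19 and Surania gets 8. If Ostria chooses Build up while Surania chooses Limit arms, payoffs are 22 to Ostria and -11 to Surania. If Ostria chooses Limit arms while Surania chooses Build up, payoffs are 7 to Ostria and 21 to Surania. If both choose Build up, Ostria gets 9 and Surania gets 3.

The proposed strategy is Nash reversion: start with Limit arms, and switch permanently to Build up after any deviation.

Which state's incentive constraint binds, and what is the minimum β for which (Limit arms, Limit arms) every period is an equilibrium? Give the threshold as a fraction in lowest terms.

Surania; β ≥ 13/18

Ostria's threshold: (22−19)/(22−9) = 3/13.
Surania's threshold: (21−8)/(21−3) = 13/18.
3/13 < 13/18, so Surania binds and β* = 13/18.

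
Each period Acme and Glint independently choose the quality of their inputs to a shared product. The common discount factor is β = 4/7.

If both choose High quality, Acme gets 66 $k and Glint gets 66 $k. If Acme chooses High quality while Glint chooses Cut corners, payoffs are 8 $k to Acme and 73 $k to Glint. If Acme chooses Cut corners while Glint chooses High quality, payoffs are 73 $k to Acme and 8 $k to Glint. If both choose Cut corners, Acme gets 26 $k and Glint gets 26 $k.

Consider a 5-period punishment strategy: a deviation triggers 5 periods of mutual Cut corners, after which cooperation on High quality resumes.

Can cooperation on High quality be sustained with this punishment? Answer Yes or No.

Yes

A one-shot deviation gives 73 now, then 26 for 5 periods, then back to 66.
Gain from deviating: (73−66) today; loss: (66−26) in each of the next 5 periods.
No-deviation condition: (66−26)(β+…+β^5) ≥ 73−66, i.e. β+…+β^5 ≥ 7/40.
At β = 4/7: β+…+β^5 = 1.2521 ≥ 0.1750.
So cooperation is sustainable.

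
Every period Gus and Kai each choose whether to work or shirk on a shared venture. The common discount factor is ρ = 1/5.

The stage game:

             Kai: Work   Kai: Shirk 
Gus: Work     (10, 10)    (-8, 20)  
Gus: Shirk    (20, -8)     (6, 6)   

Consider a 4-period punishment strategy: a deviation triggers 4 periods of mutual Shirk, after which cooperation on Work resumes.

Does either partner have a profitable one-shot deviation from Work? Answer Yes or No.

Yes

IC: ρ+…+ρ^4 ≥ (20−10)/(10−6) = 5/2.
At ρ = 1/5: partial sum = 0.2496 < 2.5000. Cooperation not sustainable.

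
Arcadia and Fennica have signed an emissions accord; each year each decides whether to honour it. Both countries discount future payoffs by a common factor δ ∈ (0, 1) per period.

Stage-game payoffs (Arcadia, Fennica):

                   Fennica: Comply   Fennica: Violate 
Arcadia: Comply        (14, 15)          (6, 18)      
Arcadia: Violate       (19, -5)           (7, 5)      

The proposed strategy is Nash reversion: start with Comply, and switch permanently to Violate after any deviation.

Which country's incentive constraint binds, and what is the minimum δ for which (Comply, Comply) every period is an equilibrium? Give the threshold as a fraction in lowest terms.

For Arcadia: deviation gain 19−14 = 5, per-period punishment loss 14−7 = 7. IC gives δ ≥ 5/12.
For Fennica: gain 3, loss 10 per period, so δ ≥ 3/13.
The tighter constraint is Arcadia's, so cooperation needs δ ≥ 5/12.

Arcadia; δ ≥ 5/12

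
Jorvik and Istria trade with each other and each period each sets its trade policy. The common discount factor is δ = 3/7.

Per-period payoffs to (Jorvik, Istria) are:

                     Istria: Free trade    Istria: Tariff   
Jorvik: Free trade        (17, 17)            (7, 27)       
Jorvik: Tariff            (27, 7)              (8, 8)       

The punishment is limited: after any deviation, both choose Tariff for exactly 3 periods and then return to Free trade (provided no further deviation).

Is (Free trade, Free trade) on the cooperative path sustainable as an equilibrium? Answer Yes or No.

No

A one-shot deviation gives 27 now, then 8 for 3 periods, then back to 17.
Gain from deviating: (27−17) today; loss: (17−8) in each of the next 3 periods.
No-deviation condition: (17−8)(δ+…+δ^3) ≥ 27−17, i.e. δ+…+δ^3 ≥ 10/9.
At δ = 3/7: δ+…+δ^3 = 0.6910 < 1.1111.
So cooperation is not sustainable.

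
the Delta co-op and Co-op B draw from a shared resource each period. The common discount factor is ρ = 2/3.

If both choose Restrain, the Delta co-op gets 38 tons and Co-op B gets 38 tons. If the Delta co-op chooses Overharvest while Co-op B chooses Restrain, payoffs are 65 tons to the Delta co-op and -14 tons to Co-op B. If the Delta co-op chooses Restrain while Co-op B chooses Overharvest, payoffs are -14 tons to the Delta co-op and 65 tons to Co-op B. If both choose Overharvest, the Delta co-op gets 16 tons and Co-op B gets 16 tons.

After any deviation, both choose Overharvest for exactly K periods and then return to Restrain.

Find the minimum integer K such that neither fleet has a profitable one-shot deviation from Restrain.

Need Σ_{k=1}^{K} ρ^k ≥ (65−38)/(38−16) = 1.2273 at ρ = 2/3.
At K = 2 the sum is 1.1111 < 1.2273; at K = 3 it is 1.4074 ≥ 1.2273.
So the minimum punishment length is K = 3.

3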